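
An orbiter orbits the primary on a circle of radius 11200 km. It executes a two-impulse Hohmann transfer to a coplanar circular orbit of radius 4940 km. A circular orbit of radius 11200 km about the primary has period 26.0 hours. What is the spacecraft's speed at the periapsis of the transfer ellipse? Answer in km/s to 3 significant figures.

From Kepler's third law T² = 4π²r³/μ at r = 11200 km, T = 26.0 hours = 26.0 × 3600 s = 93600 s: μ = 4π²r³/T² = 6330.85 km³/s².
Semi-major axis of the transfer orbit: a_t = (11200 + 4940)/2 = 8070 km.
The periapsis of the transfer ellipse is at r = 4940 km.
Applying v² = μ(2/r − 1/a_t): v = 1.334 km/s.

v = 1.33 km/s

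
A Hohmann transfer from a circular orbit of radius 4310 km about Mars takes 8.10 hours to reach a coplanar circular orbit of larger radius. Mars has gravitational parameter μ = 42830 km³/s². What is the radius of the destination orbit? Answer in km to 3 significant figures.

Transfer time t = 8.10 hours = 29160 s, and t = π√(a_t³/μ).
So a_t = (μ t²/π²)^(1/3) = (42830 × (29160)² / π²)^(1/3) = 15453 km.
Since a_t = (r₁ + r₂)/2, r₂ = 2a_t − r₁ = 2×15453 − 4310 = 26596 km.

r₂ = 26600 km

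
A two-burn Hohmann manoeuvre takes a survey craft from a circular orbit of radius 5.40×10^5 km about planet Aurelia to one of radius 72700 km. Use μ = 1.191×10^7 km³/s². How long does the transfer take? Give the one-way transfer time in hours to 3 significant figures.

t = 42.9 hours

Semi-major axis of the transfer orbit: a_t = (5.400×10^5 + 72700)/2 = 3.0635×10^5 km.
By Kepler's third law the transfer-orbit period is T = 2π√(a_t³/μ), so t = T/2 = 1.544×10^5 s.
Converting: 1.544×10^5 s ÷ 3600 s/hour = 42.9 hours.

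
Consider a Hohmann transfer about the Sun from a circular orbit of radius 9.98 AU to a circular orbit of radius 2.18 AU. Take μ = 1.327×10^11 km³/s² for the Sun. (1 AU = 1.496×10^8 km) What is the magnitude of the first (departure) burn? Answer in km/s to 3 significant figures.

Δv₁ = 3.78 km/s

In km: r₁ = 9.98 × 1.496×10^8 = 1.493008×10^9 km; r₂ = 2.18 × 1.496×10^8 = 3.26128×10^8 km.
Transfer-ellipse semi-major axis a_t = (r₁ + r₂)/2 = (1.493008×10^9 + 3.26128×10^8)/2 = 9.09568×10^8 km.
Circular speed at r = 1.493008×10^9 km: v_c = √(μ/r) = 9.42767 km/s.
Vis-viva on the transfer ellipse at r = 1.493008×10^9 km gives v_t = √[μ(2/r − 1/a_t)] = 5.64522 km/s.
Δv₁ = |v_t − v_c| = |5.64522 − 9.42767| = 3.782 km/s.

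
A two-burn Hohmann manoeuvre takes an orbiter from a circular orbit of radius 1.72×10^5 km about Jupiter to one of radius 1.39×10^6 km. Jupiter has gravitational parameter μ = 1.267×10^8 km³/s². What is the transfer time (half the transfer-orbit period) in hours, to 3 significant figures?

Transfer-ellipse semi-major axis a_t = (r₁ + r₂)/2 = (1.720×10^5 + 1.390×10^6)/2 = 7.810×10^5 km.
By Kepler's third law the transfer-orbit period is T = 2π√(a_t³/μ), so t = T/2 = 1.926×10^5 s.
Converting: 1.926×10^5 s ÷ 3600 s/hour = 53.5 hours.

t = 53.5 hours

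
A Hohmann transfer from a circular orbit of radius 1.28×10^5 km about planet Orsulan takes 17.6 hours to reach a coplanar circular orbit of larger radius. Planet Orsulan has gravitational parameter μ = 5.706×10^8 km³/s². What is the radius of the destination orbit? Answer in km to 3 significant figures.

r₂ = 1.10×10^6 km

Transfer time t = 17.6 hours = 63360 s, and t = π√(a_t³/μ).
So a_t = (μ t²/π²)^(1/3) = (5.706×10^8 × (63360)² / π²)^(1/3) = 6.1455×10^5 km.
Since a_t = (r₁ + r₂)/2, r₂ = 2a_t − r₁ = 2×6.1455×10^5 − 1.280×10^5 = 1.1011×10^6 km.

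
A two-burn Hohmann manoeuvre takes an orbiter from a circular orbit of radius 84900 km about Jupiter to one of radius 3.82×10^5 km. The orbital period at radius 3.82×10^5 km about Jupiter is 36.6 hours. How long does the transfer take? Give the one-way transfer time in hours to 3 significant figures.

From Kepler's third law T² = 4π²r³/μ at r = 3.82×10^5 km, T = 36.6 hours = 36.6 × 3600 s = 1.3176×10^5 s: μ = 4π²r³/T² = 1.26760×10^8 km³/s².
Transfer-ellipse semi-major axis a_t = (r₁ + r₂)/2 = (84900 + 3.820×10^5)/2 = 2.3345×10^5 km.
Transfer time t = π√(a_t³/μ) = π√((2.3345×10^5)³ / 1.26760×10^8) = 31470 s.
Converting: 31470 s ÷ 3600 s/hour = 8.74 hours.

t = 8.74 hours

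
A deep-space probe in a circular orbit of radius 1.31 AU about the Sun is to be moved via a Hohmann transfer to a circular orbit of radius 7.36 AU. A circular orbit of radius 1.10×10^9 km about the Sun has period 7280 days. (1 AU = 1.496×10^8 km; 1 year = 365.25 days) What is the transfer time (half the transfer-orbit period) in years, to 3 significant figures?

From Kepler's third law T² = 4π²r³/μ at r = 1.10×10^9 km, T = 7280 days = 7280 × 86400 s = 6.28992×10^8 s: μ = 4π²r³/T² = 1.32815×10^11 km³/s².
In km: r₁ = 1.31 × 1.496×10^8 = 1.95976×10^8 km; r₂ = 7.36 × 1.496×10^8 = 1.101056×10^9 km.
The Hohmann ellipse has a_t = (r₁ + r₂)/2 = 6.48516×10^8 km.
Transfer time t = π√(a_t³/μ) = π√((6.48516×10^8)³ / 1.32815×10^11) = 1.424×10^8 s.
Converting: 1.424×10^8 s ÷ 3.15576×10^7 s/year (365.25 × 86400) = 4.51 years.

t = 4.51 years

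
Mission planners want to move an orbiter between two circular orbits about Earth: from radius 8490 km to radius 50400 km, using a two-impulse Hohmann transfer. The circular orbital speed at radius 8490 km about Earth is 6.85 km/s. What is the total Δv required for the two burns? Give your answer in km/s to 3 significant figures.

Δv = 3.41 km/s

From the circular-orbit relation v² = μ/r at r = 8490 km: μ = v²r = (6.85)² × 8490 = 3.98372×10^5 km³/s².
Semi-major axis of the transfer orbit: a_t = (8490 + 50400)/2 = 29445 km.
At r₁ the circular-orbit speed is v₁ = √(μ/r₁) = 6.850 km/s.
Transfer-orbit speed at r₁ (vis-viva equation): v_p = √[μ(2/r₁ − 1/a_t)] = 8.962 km/s.
First burn Δv₁ = |v_p − v₁| = 2.112 km/s.
Circular speed at r₂: v₂ = √(μ/r₂) = 2.8114 km/s.
Transfer-orbit speed at r₂: v_a = √[μ(2/r₂ − 1/a_t)] = 1.5097 km/s.
Second burn Δv₂ = |v₂ − v_a| = 1.302 km/s.
Δv = Δv₁ + Δv₂ = 2.112 + 1.302 = 3.414 km/s.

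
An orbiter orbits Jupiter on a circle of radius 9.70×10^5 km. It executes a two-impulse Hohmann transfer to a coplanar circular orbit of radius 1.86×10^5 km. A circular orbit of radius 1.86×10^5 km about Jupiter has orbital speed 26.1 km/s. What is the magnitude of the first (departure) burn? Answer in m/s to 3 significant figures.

Δv₁ = 4950 m/s

From the circular-orbit relation v² = μ/r at r = 1.86×10^5 km: μ = v²r = (26.1)² × 1.86×10^5 = 1.26705×10^8 km³/s².
Semi-major axis of the transfer orbit: a_t = (9.700×10^5 + 1.860×10^5)/2 = 5.780×10^5 km.
On the circular orbit at r = 9.700×10^5 km, v_c = √(μ/r) = 11.429 km/s.
Vis-viva on the transfer ellipse at r = 9.700×10^5 km gives v_t = √[μ(2/r − 1/a_t)] = 6.4834 km/s.
Δv₁ = |v_t − v_c| = |6.4834 − 11.429| = 4.946 km/s.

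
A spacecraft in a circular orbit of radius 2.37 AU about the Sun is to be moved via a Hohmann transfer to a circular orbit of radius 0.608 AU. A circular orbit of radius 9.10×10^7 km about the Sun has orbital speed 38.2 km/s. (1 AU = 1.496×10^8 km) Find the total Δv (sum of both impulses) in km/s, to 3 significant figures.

Δv = 17.0 km/s

From the circular-orbit relation v² = μ/r at r = 9.10×10^7 km: μ = v²r = (38.2)² × 9.10×10^7 = 1.32791×10^11 km³/s².
In km: r₁ = 2.37 × 1.496×10^8 = 3.54552×10^8 km; r₂ = 0.608 × 1.496×10^8 = 9.09568×10^7 km.
The Hohmann ellipse has a_t = (r₁ + r₂)/2 = 2.227544×10^8 km.
Circular speed at r₁: v₁ = √(μ/r₁) = √(1.32791×10^11/3.54552×10^8) = 19.353 km/s.
Transfer-orbit speed at r₁ (vis-viva): v_a = √[μ(2/r₁ − 1/a_t)] = 12.367 km/s.
First burn Δv₁ = |v_a − v₁| = 6.986 km/s.
At r₂, v₂ = √(μ/r₂) = 38.209 km/s.
Transfer-orbit speed at r₂: v_p = √[μ(2/r₂ − 1/a_t)] = 48.205 km/s.
Second burn Δv₂ = |v₂ − v_p| = 9.996 km/s.
Δv = Δv₁ + Δv₂ = 6.986 + 9.996 = 16.98 km/s.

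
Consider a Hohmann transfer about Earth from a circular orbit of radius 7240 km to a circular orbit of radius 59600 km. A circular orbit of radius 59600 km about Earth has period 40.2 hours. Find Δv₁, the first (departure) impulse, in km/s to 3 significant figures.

Δv₁ = 2.49 km/s

From Kepler's third law T² = 4π²r³/μ at r = 59600 km, T = 40.2 hours = 40.2 × 3600 s = 1.4472×10^5 s: μ = 4π²r³/T² = 3.99063×10^5 km³/s².
Transfer-ellipse semi-major axis a_t = (r₁ + r₂)/2 = (7240 + 59600)/2 = 33420 km.
Circular speed at r = 7240 km: v_c = √(μ/r) = 7.4242 km/s.
Vis-viva on the transfer ellipse at r = 7240 km gives v_t = √[μ(2/r − 1/a_t)] = 9.9145 km/s.
Δv₁ = |v_t − v_c| = |9.9145 − 7.4242| = 2.490 km/s.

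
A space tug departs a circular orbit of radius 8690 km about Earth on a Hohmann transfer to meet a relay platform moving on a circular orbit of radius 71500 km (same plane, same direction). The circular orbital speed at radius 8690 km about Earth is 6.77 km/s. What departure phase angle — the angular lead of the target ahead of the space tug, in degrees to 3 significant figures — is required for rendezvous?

From the circular-orbit relation v² = μ/r at r = 8690 km: μ = v²r = (6.77)² × 8690 = 3.98288×10^5 km³/s².
Semi-major axis of the transfer orbit: a_t = (8690 + 71500)/2 = 40095 km.
Transfer time t = π√(a_t³/μ) = 39965.63 s.
Target angular speed ω₂ = √(μ/r₂³) = 3.300954×10^-5 rad/s.
Angle swept by the target during transfer: ω₂·t = 1.31925 rad = 75.59°.
The space tug traverses 180° on the transfer ellipse, so the target must lead by 180° − 75.59° = 104°.

φ = 104°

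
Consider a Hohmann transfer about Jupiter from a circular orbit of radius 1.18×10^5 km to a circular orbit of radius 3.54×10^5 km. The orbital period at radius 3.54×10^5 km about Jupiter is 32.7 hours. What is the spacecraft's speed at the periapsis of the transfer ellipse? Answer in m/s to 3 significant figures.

From Kepler's third law T² = 4π²r³/μ at r = 3.54×10^5 km, T = 32.7 hours = 32.7 × 3600 s = 1.1772×10^5 s: μ = 4π²r³/T² = 1.26377×10^8 km³/s².
Semi-major axis of the transfer orbit: a_t = (1.180×10^5 + 3.540×10^5)/2 = 2.360×10^5 km.
At periapsis, r = 1.180×10^5 km.
From the vis-viva equation, v = √[μ(2/r − 1/a_t)] = 40.08 km/s.

v = 40100 m/s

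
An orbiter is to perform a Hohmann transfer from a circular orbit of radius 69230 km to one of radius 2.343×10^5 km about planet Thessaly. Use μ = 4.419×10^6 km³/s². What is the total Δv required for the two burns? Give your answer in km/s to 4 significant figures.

Transfer-ellipse semi-major axis a_t = (r₁ + r₂)/2 = (69230 + 2.343×10^5)/2 = 1.51765×10^5 km.
At r₁ the circular-orbit speed is v₁ = √(μ/r₁) = 7.9894 km/s.
Transfer-orbit speed at r₁ (v² = μ(2/r − 1/a)): v_p = √[μ(2/r₁ − 1/a_t)] = 9.9269 km/s.
First burn Δv₁ = |v_p − v₁| = 1.9375 km/s.
At r₂, v₂ = √(μ/r₂) = 4.3429 km/s.
Transfer-orbit speed at r₂: v_a = √[μ(2/r₂ − 1/a_t)] = 2.9332 km/s.
Second burn Δv₂ = |v₂ − v_a| = 1.4097 km/s.
Δv = Δv₁ + Δv₂ = 1.9375 + 1.4097 = 3.347 km/s.

Δv = 3.347 km/s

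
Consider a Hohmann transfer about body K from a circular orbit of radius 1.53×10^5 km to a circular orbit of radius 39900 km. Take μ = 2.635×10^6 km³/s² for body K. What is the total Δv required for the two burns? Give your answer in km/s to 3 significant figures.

Δv = 3.59 km/s

Semi-major axis of the transfer orbit: a_t = (1.530×10^5 + 39900)/2 = 96450 km.
At r₁ the circular-orbit speed is v₁ = √(μ/r₁) = 4.150 km/s.
On the transfer ellipse at r₁, vis-viva equation gives v_a = √[μ(2/r₁ − 1/a_t)] = 2.669 km/s.
First burn Δv₁ = |v_a − v₁| = 1.481 km/s.
Circular speed at r₂: v₂ = √(μ/r₂) = 8.12651 km/s.
Transfer-orbit speed at r₂: v_p = √[μ(2/r₂ − 1/a_t)] = 10.2353 km/s.
Second burn Δv₂ = |v₂ − v_p| = 2.109 km/s.
Δv = Δv₁ + Δv₂ = 1.481 + 2.109 = 3.590 km/s.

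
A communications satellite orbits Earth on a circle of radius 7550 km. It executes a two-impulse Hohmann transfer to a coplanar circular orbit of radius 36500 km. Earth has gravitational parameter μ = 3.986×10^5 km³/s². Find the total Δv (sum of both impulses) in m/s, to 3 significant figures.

Transfer-ellipse semi-major axis a_t = (r₁ + r₂)/2 = (7550 + 36500)/2 = 22025 km.
Circular speed at r₁: v₁ = √(μ/r₁) = √(3.986×10^5/7550) = 7.266 km/s.
Transfer-orbit speed at r₁ (vis-viva): v_p = √[μ(2/r₁ − 1/a_t)] = 9.354 km/s.
First burn Δv₁ = |v_p − v₁| = 2.088 km/s.
At r₂, v₂ = √(μ/r₂) = 3.305 km/s.
Transfer-orbit speed at r₂: v_a = √[μ(2/r₂ − 1/a_t)] = 1.935 km/s.
Second burn Δv₂ = |v₂ − v_a| = 1.370 km/s.
Total Δv = Δv₁ + Δv₂ = 3.458 km/s.

Δv = 3460 m/s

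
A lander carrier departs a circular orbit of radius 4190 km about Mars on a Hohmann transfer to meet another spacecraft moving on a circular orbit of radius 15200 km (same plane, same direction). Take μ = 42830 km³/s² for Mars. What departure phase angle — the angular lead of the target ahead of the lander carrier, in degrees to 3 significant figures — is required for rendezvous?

φ = 88.3°

Transfer-ellipse semi-major axis a_t = (r₁ + r₂)/2 = (4190 + 15200)/2 = 9695 km.
The half-period of the transfer ellipse is t = π√(a_t³/μ) = 14491.0 s.
The target's mean motion on its circular orbit is ω₂ = √(μ/r₂³) = 1.10435×10^-4 rad/s.
Angle swept by the target during transfer: ω₂·t = 1.6003 rad = 91.69°.
The lander carrier traverses 180° on the transfer ellipse, so the target must lead by 180° − 91.69° = 88.3°.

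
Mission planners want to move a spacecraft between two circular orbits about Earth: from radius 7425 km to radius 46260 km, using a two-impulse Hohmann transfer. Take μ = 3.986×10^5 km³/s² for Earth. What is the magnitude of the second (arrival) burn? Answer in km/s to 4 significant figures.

Δv₂ = 1.392 km/s

Semi-major axis of the transfer orbit: a_t = (7425 + 46260)/2 = 26842.5 km.
On the circular orbit at r = 46260 km, v_c = √(μ/r) = 2.9354 km/s.
Transfer-orbit speed at the same r (vis-viva, a = a_t): v_t = √[μ(2/r − 1/a_t)] = 1.5438 km/s.
Δv₂ = |v_t − v_c| = |1.5438 − 2.9354| = 1.392 km/s.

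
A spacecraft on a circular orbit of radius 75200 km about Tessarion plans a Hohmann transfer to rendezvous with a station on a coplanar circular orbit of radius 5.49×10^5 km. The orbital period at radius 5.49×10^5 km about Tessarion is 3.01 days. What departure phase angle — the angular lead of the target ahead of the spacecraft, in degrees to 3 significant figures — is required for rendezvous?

φ = 103°

From Kepler's third law T² = 4π²r³/μ at r = 5.49×10^5 km, T = 3.01 days = 3.01 × 86400 s = 2.60064×10^5 s: μ = 4π²r³/T² = 9.65865×10^7 km³/s².
The Hohmann ellipse has a_t = (r₁ + r₂)/2 = 3.121×10^5 km.
The half-period of the transfer ellipse is t = π√(a_t³/μ) = 55736 s.
Target angular speed ω₂ = √(μ/r₂³) = 2.4160×10^-5 rad/s.
Angle swept by the target during transfer: ω₂·t = 1.3466 rad = 77.15°.
The spacecraft traverses 180° on the transfer ellipse, so the target must lead by 180° − 77.15° = 103°.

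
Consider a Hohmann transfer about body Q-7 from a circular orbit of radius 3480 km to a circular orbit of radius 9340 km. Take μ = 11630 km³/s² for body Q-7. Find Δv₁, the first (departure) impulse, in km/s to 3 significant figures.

Δv₁ = 0.379 km/s

The Hohmann ellipse has a_t = (r₁ + r₂)/2 = 6410 km.
On the circular orbit at r = 3480 km, v_c = √(μ/r) = 1.8281 km/s.
Vis-viva on the transfer ellipse at r = 3480 km gives v_t = √[μ(2/r − 1/a_t)] = 2.2067 km/s.
Δv₁ = |v_t − v_c| = |2.2067 − 1.8281| = 0.3786 km/s.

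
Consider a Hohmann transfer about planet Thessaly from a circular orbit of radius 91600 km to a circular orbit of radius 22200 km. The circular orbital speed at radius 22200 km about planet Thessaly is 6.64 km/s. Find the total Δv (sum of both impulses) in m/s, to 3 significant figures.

Δv = 3010 m/s

From the circular-orbit relation v² = μ/r at r = 22200 km: μ = v²r = (6.64)² × 22200 = 9.78789×10^5 km³/s².
Semi-major axis of the transfer orbit: a_t = (91600 + 22200)/2 = 56900 km.
Circular speed at r₁: v₁ = √(μ/r₁) = √(9.78789×10^5/91600) = 3.269 km/s.
On the transfer ellipse at r₁, vis-viva gives v_a = √[μ(2/r₁ − 1/a_t)] = 2.042 km/s.
First burn Δv₁ = |v_a − v₁| = 1.227 km/s.
At r₂, v₂ = √(μ/r₂) = 6.640 km/s.
Transfer-orbit speed at r₂: v_p = √[μ(2/r₂ − 1/a_t)] = 8.425 km/s.
Second burn Δv₂ = |v₂ − v_p| = 1.785 km/s.
Total Δv = Δv₁ + Δv₂ = 3.012 km/s.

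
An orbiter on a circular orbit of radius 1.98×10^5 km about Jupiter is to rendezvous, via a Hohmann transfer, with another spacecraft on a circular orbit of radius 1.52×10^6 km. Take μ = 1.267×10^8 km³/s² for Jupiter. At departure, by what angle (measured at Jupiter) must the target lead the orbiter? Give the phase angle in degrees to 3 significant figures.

φ = 104°

Semi-major axis of the transfer orbit: a_t = (1.980×10^5 + 1.520×10^6)/2 = 8.590×10^5 km.
The half-period of the transfer ellipse is t = π√(a_t³/μ) = 2.22204×10^5 s.
The target's mean motion on its circular orbit is ω₂ = √(μ/r₂³) = 6.00652×10^-6 rad/s.
Angle swept by the target during transfer: ω₂·t = 1.3347 rad = 76.47°.
The orbiter traverses 180° on the transfer ellipse, so the target must lead by 180° − 76.47° = 104°.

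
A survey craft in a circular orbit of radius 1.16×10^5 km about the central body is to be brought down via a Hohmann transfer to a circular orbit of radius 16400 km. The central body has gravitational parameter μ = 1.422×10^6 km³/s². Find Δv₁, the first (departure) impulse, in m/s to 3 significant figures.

The Hohmann ellipse has a_t = (r₁ + r₂)/2 = 66200 km.
Circular speed at r = 1.160×10^5 km: v_c = √(μ/r) = 3.50123 km/s.
Transfer-orbit speed at the same r (vis-viva, a = a_t): v_t = √[μ(2/r − 1/a_t)] = 1.74266 km/s.
Δv₁ = |v_t − v_c| = |1.74266 − 3.50123| = 1.759 km/s.

Δv₁ = 1760 m/s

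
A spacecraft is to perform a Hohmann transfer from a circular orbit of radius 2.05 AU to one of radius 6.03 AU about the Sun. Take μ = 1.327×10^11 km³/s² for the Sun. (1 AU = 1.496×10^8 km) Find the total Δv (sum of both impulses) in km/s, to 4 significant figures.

In km: r₁ = 2.05 × 1.496×10^8 = 3.0668×10^8 km; r₂ = 6.03 × 1.496×10^8 = 9.02088×10^8 km.
Transfer-ellipse semi-major axis a_t = (r₁ + r₂)/2 = (3.0668×10^8 + 9.02088×10^8)/2 = 6.04384×10^8 km.
Circular speed at r₁: v₁ = √(μ/r₁) = √(1.327×10^11/3.0668×10^8) = 20.801 km/s.
On the transfer ellipse at r₁, vis-viva equation gives v_p = √[μ(2/r₁ − 1/a_t)] = 25.413 km/s.
First burn Δv₁ = |v_p − v₁| = 4.612 km/s.
At r₂, v₂ = √(μ/r₂) = 12.129 km/s.
Transfer-orbit speed at r₂: v_a = √[μ(2/r₂ − 1/a_t)] = 8.6397 km/s.
Second burn Δv₂ = |v₂ − v_a| = 3.489 km/s.
Total Δv = Δv₁ + Δv₂ = 8.101 km/s.

Δv = 8.101 km/s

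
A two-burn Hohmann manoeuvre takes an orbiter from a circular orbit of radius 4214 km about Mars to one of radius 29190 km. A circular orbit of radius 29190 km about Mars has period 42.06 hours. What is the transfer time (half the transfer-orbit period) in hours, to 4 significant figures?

t = 9.102 hours

From Kepler's third law T² = 4π²r³/μ at r = 29190 km, T = 42.06 hours = 42.06 × 3600 s = 1.51416×10^5 s: μ = 4π²r³/T² = 42827.1 km³/s².
Transfer-ellipse semi-major axis a_t = (r₁ + r₂)/2 = (4214 + 29190)/2 = 16702 km.
Half the transfer-orbit period gives t = π√(a_t³/μ) = 32768 s.
Converting: 32768 s ÷ 3600 s/hour = 9.102 hours.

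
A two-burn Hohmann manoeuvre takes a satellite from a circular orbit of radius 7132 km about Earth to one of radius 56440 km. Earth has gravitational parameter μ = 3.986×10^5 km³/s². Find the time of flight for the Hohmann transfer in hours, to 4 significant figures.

t = 7.833 hours

Semi-major axis of the transfer orbit: a_t = (7132 + 56440)/2 = 31786 km.
Half the transfer-orbit period gives t = π√(a_t³/μ) = 28200 s.
Converting: 28200 s ÷ 3600 s/hour = 7.833 hours.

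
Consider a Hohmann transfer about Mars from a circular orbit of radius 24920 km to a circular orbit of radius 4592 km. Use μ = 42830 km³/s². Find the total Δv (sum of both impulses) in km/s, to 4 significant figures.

Semi-major axis of the transfer orbit: a_t = (24920 + 4592)/2 = 14756 km.
Circular speed at r₁: v₁ = √(μ/r₁) = √(42830/24920) = 1.3110 km/s.
On the transfer ellipse at r₁, vis-viva equation gives v_a = √[μ(2/r₁ − 1/a_t)] = 0.73134 km/s.
First burn Δv₁ = |v_a − v₁| = 0.57966 km/s.
Circular speed at r₂: v₂ = √(μ/r₂) = 3.0540 km/s.
Transfer-orbit speed at r₂: v_p = √[μ(2/r₂ − 1/a_t)] = 3.9688 km/s.
Second burn Δv₂ = |v₂ − v_p| = 0.91480 km/s.
Δv = Δv₁ + Δv₂ = 0.57966 + 0.91480 = 1.494 km/s.

Δv = 1.494 km/s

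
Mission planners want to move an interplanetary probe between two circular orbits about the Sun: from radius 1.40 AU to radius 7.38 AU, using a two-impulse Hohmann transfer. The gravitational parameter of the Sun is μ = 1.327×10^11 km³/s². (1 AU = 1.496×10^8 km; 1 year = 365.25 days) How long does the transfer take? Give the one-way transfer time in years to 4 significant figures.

In km: r₁ = 1.40 × 1.496×10^8 = 2.0944×10^8 km; r₂ = 7.38 × 1.496×10^8 = 1.104048×10^9 km.
Semi-major axis of the transfer orbit: a_t = (2.0944×10^8 + 1.104048×10^9)/2 = 6.56744×10^8 km.
Half the transfer-orbit period gives t = π√(a_t³/μ) = 1.45147×10^8 s.
Converting: 1.45147×10^8 s ÷ 3.15576×10^7 s/year (365.25 × 86400) = 4.599 years.

t = 4.599 years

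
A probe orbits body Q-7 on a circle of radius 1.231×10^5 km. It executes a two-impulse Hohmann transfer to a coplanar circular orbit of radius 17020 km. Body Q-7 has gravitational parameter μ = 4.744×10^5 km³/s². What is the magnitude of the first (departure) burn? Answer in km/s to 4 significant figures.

Δv₁ = 0.9955 km/s

Transfer-ellipse semi-major axis a_t = (r₁ + r₂)/2 = (1.231×10^5 + 17020)/2 = 70060 km.
Circular speed at r = 1.231×10^5 km: v_c = √(μ/r) = 1.9631 km/s.
Vis-viva on the transfer ellipse at r = 1.231×10^5 km gives v_t = √[μ(2/r − 1/a_t)] = 0.96758 km/s.
Δv₁ = |v_t − v_c| = |0.96758 − 1.9631| = 0.9955 km/s.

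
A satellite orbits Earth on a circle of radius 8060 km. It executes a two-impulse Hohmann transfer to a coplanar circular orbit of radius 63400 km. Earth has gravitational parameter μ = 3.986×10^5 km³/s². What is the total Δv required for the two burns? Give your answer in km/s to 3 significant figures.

Semi-major axis of the transfer orbit: a_t = (8060 + 63400)/2 = 35730 km.
At r₁ the circular-orbit speed is v₁ = √(μ/r₁) = 7.0324 km/s.
On the transfer ellipse at r₁, vis-viva equation gives v_p = √[μ(2/r₁ − 1/a_t)] = 9.3676 km/s.
First burn Δv₁ = |v_p − v₁| = 2.335 km/s.
At r₂, v₂ = √(μ/r₂) = 2.507402 km/s.
Transfer-orbit speed at r₂: v_a = √[μ(2/r₂ − 1/a_t)] = 1.190899 km/s.
Second burn Δv₂ = |v₂ − v_a| = 1.317 km/s.
Δv = Δv₁ + Δv₂ = 2.335 + 1.317 = 3.652 km/s.

Δv = 3.65 km/s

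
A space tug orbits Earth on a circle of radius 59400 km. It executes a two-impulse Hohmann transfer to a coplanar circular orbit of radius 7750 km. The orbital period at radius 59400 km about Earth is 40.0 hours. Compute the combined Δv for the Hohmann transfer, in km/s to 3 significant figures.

Δv = 3.72 km/s

From Kepler's third law T² = 4π²r³/μ at r = 59400 km, T = 40.0 hours = 40.0 × 3600 s = 1.440×10^5 s: μ = 4π²r³/T² = 3.99019×10^5 km³/s².
The Hohmann ellipse has a_t = (r₁ + r₂)/2 = 33575 km.
At r₁ the circular-orbit speed is v₁ = √(μ/r₁) = 2.5918 km/s.
On the transfer ellipse at r₁, v² = μ(2/r − 1/a) gives v_a = √[μ(2/r₁ − 1/a_t)] = 1.2452 km/s.
First burn Δv₁ = |v_a − v₁| = 1.3466 km/s.
At r₂, v₂ = √(μ/r₂) = 7.1754 km/s.
Transfer-orbit speed at r₂: v_p = √[μ(2/r₂ − 1/a_t)] = 9.5440 km/s.
Second burn Δv₂ = |v₂ − v_p| = 2.3686 km/s.
Total Δv = Δv₁ + Δv₂ = 3.715 km/s.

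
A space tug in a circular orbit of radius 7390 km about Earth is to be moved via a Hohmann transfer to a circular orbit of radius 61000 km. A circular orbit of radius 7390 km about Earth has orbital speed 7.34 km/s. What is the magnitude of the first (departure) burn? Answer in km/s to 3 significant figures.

Δv₁ = 2.46 km/s

From the circular-orbit relation v² = μ/r at r = 7390 km: μ = v²r = (7.34)² × 7390 = 3.98141×10^5 km³/s².
Semi-major axis of the transfer orbit: a_t = (7390 + 61000)/2 = 34195 km.
Circular speed at r = 7390 km: v_c = √(μ/r) = 7.340 km/s.
Transfer-orbit speed at the same r (vis-viva, a = a_t): v_t = √[μ(2/r − 1/a_t)] = 9.803 km/s.
Δv₁ = |v_t − v_c| = |9.803 − 7.340| = 2.463 km/s.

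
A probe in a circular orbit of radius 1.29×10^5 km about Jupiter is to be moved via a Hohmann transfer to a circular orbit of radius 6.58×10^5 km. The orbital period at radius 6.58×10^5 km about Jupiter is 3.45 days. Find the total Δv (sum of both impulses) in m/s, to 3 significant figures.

From Kepler's third law T² = 4π²r³/μ at r = 6.58×10^5 km, T = 3.45 days = 3.45 × 86400 s = 2.9808×10^5 s: μ = 4π²r³/T² = 1.26582×10^8 km³/s².
Transfer-ellipse semi-major axis a_t = (r₁ + r₂)/2 = (1.290×10^5 + 6.580×10^5)/2 = 3.935×10^5 km.
Circular speed at r₁: v₁ = √(μ/r₁) = √(1.26582×10^8/1.290×10^5) = 31.325 km/s.
On the transfer ellipse at r₁, v² = μ(2/r − 1/a) gives v_p = √[μ(2/r₁ − 1/a_t)] = 40.507 km/s.
First burn Δv₁ = |v_p − v₁| = 9.182 km/s.
At r₂, v₂ = √(μ/r₂) = 13.87 km/s.
Transfer-orbit speed at r₂: v_a = √[μ(2/r₂ − 1/a_t)] = 7.941 km/s.
Second burn Δv₂ = |v₂ − v_a| = 5.929 km/s.
Total Δv = Δv₁ + Δv₂ = 15.11 km/s.

Δv = 15100 m/s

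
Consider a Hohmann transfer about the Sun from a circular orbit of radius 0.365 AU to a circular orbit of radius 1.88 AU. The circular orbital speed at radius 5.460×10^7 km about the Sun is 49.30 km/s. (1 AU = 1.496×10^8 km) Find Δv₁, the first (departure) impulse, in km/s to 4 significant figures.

Δv₁ = 14.50 km/s

From the circular-orbit relation v² = μ/r at r = 5.460×10^7 km: μ = v²r = (49.30)² × 5.460×10^7 = 1.32705×10^11 km³/s².
In km: r₁ = 0.365 × 1.496×10^8 = 5.4604×10^7 km; r₂ = 1.88 × 1.496×10^8 = 2.81248×10^8 km.
Semi-major axis of the transfer orbit: a_t = (5.4604×10^7 + 2.81248×10^8)/2 = 1.67926×10^8 km.
On the circular orbit at r = 5.4604×10^7 km, v_c = √(μ/r) = 49.30 km/s.
Vis-viva on the transfer ellipse at r = 5.4604×10^7 km gives v_t = √[μ(2/r − 1/a_t)] = 63.80 km/s.
Δv₁ = |v_t − v_c| = |63.80 − 49.30| = 14.50 km/s.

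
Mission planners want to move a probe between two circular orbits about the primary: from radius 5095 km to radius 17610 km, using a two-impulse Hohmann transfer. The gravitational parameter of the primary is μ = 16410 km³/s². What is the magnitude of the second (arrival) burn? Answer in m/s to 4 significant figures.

Δv₂ = 318.6 m/s

Transfer-ellipse semi-major axis a_t = (r₁ + r₂)/2 = (5095 + 17610)/2 = 11352.5 km.
On the circular orbit at r = 17610 km, v_c = √(μ/r) = 0.9653 km/s.
Transfer-orbit speed at the same r (vis-viva, a = a_t): v_t = √[μ(2/r − 1/a_t)] = 0.6467 km/s.
Δv₂ = |v_t − v_c| = |0.6467 − 0.9653| = 0.3186 km/s.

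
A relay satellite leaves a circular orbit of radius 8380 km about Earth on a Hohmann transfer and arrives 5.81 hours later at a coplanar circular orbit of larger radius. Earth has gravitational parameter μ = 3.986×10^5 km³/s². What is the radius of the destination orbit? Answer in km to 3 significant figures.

Transfer time t = 5.81 hours = 20916 s, and t = π√(a_t³/μ).
So a_t = (μ t²/π²)^(1/3) = (3.986×10^5 × (20916)² / π²)^(1/3) = 26045 km.
Since a_t = (r₁ + r₂)/2, r₂ = 2a_t − r₁ = 2×26045 − 8380 = 43710 km.

r₂ = 43700 km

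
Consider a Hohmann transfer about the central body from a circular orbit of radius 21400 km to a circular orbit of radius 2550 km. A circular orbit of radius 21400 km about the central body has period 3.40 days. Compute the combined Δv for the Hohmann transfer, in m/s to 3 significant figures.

Δv = 693 m/s

From Kepler's third law T² = 4π²r³/μ at r = 21400 km, T = 3.40 days = 3.40 × 86400 s = 2.9376×10^5 s: μ = 4π²r³/T² = 4483.49 km³/s².
Transfer-ellipse semi-major axis a_t = (r₁ + r₂)/2 = (21400 + 2550)/2 = 11975 km.
Circular speed at r₁: v₁ = √(μ/r₁) = √(4483.49/21400) = 0.4577 km/s.
On the transfer ellipse at r₁, vis-viva equation gives v_a = √[μ(2/r₁ − 1/a_t)] = 0.2112 km/s.
First burn Δv₁ = |v_a − v₁| = 0.2465 km/s.
Circular speed at r₂: v₂ = √(μ/r₂) = 1.3260 km/s.
Transfer-orbit speed at r₂: v_p = √[μ(2/r₂ − 1/a_t)] = 1.7726 km/s.
Second burn Δv₂ = |v₂ − v_p| = 0.4466 km/s.
Δv = Δv₁ + Δv₂ = 0.2465 + 0.4466 = 0.6931 km/s.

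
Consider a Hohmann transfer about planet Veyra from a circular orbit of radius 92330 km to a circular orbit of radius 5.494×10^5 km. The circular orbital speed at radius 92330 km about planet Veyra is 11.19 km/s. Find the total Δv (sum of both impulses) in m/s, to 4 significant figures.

Δv = 5579 m/s

From the circular-orbit relation v² = μ/r at r = 92330 km: μ = v²r = (11.19)² × 92330 = 1.15612×10^7 km³/s².
The Hohmann ellipse has a_t = (r₁ + r₂)/2 = 3.20865×10^5 km.
At r₁ the circular-orbit speed is v₁ = √(μ/r₁) = 11.190 km/s.
Transfer-orbit speed at r₁ (vis-viva equation): v_p = √[μ(2/r₁ − 1/a_t)] = 14.642 km/s.
First burn Δv₁ = |v_p − v₁| = 3.452 km/s.
Circular speed at r₂: v₂ = √(μ/r₂) = 4.5873 km/s.
Transfer-orbit speed at r₂: v_a = √[μ(2/r₂ − 1/a_t)] = 2.4607 km/s.
Second burn Δv₂ = |v₂ − v_a| = 2.127 km/s.
Δv = Δv₁ + Δv₂ = 3.452 + 2.127 = 5.579 km/s.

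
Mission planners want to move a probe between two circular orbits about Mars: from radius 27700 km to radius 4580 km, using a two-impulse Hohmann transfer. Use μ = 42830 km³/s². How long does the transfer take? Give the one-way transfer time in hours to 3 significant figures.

Semi-major axis of the transfer orbit: a_t = (27700 + 4580)/2 = 16140 km.
Transfer time t = π√(a_t³/μ) = π√((16140)³ / 42830) = 31130 s.
Converting: 31130 s ÷ 3600 s/hour = 8.65 hours.

t = 8.65 hours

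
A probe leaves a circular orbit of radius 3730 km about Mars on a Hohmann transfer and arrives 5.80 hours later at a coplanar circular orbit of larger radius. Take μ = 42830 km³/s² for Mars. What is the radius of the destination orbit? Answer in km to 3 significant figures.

r₂ = 21000 km

Transfer time t = 5.80 hours = 20880 s, and t = π√(a_t³/μ).
So a_t = (μ t²/π²)^(1/3) = (42830 × (20880)² / π²)^(1/3) = 12368 km.
Since a_t = (r₁ + r₂)/2, r₂ = 2a_t − r₁ = 2×12368 − 3730 = 21006 km.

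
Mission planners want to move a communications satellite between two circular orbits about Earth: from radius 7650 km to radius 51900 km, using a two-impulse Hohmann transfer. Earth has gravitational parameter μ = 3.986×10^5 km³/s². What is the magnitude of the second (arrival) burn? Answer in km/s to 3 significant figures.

The Hohmann ellipse has a_t = (r₁ + r₂)/2 = 29775 km.
On the circular orbit at r = 51900 km, v_c = √(μ/r) = 2.7713 km/s.
Transfer-orbit speed at the same r (vis-viva, a = a_t): v_t = √[μ(2/r − 1/a_t)] = 1.4047 km/s.
Δv₂ = |v_t − v_c| = |1.4047 − 2.7713| = 1.367 km/s.

Δv₂ = 1.37 km/s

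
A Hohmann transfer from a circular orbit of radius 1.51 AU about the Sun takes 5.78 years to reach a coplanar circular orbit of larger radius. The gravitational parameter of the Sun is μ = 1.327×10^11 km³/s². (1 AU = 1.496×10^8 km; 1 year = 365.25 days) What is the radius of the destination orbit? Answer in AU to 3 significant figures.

In km: r₁ = 1.51 × 1.496×10^8 = 2.25896×10^8 km.
Transfer time t = 5.78 years × 365.25 × 86400 s = 1.82402928×10^8 s, and t = π√(a_t³/μ).
So a_t = (μ t²/π²)^(1/3) = (1.327×10^11 × (1.82402928×10^8)² / π²)^(1/3) = 7.6479×10^8 km.
Since a_t = (r₁ + r₂)/2, r₂ = 2a_t − r₁ = 2×7.6479×10^8 − 2.25896×10^8 = 1.303684×10^9 km.
In AU: r₂ = 1.303684×10^9 / 1.496×10^8 = 8.71 AU.

r₂ = 8.71 AU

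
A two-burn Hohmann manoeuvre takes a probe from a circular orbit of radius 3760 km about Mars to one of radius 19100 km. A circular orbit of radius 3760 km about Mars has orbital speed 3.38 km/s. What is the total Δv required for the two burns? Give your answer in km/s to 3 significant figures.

Δv = 1.63 km/s

From the circular-orbit relation v² = μ/r at r = 3760 km: μ = v²r = (3.38)² × 3760 = 42955.7 km³/s².
Transfer-ellipse semi-major axis a_t = (r₁ + r₂)/2 = (3760 + 19100)/2 = 11430 km.
At r₁ the circular-orbit speed is v₁ = √(μ/r₁) = 3.3800 km/s.
On the transfer ellipse at r₁, v² = μ(2/r − 1/a) gives v_p = √[μ(2/r₁ − 1/a_t)] = 4.3693 km/s.
First burn Δv₁ = |v_p − v₁| = 0.9893 km/s.
At r₂, v₂ = √(μ/r₂) = 1.49966 km/s.
Transfer-orbit speed at r₂: v_a = √[μ(2/r₂ − 1/a_t)] = 0.860131 km/s.
Second burn Δv₂ = |v₂ − v_a| = 0.6395 km/s.
Δv = Δv₁ + Δv₂ = 0.9893 + 0.6395 = 1.629 km/s.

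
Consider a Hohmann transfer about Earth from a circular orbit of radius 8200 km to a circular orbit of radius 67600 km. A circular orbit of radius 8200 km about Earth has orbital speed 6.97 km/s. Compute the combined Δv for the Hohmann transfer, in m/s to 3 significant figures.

Δv = 3640 m/s

From the circular-orbit relation v² = μ/r at r = 8200 km: μ = v²r = (6.97)² × 8200 = 3.98363×10^5 km³/s².
The Hohmann ellipse has a_t = (r₁ + r₂)/2 = 37900 km.
At r₁ the circular-orbit speed is v₁ = √(μ/r₁) = 6.970 km/s.
On the transfer ellipse at r₁, vis-viva gives v_p = √[μ(2/r₁ − 1/a_t)] = 9.309 km/s.
First burn Δv₁ = |v_p − v₁| = 2.339 km/s.
Circular speed at r₂: v₂ = √(μ/r₂) = 2.4275 km/s.
Transfer-orbit speed at r₂: v_a = √[μ(2/r₂ − 1/a_t)] = 1.1292 km/s.
Second burn Δv₂ = |v₂ − v_a| = 1.298 km/s.
Δv = Δv₁ + Δv₂ = 2.339 + 1.298 = 3.637 km/s.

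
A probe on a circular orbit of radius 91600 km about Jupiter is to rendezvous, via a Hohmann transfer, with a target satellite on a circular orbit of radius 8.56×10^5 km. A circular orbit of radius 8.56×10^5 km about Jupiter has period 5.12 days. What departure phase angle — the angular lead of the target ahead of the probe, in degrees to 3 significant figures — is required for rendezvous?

From Kepler's third law T² = 4π²r³/μ at r = 8.56×10^5 km, T = 5.12 days = 5.12 × 86400 s = 4.42368×10^5 s: μ = 4π²r³/T² = 1.26536×10^8 km³/s².
Transfer-ellipse semi-major axis a_t = (r₁ + r₂)/2 = (91600 + 8.560×10^5)/2 = 4.738×10^5 km.
Transfer time t = π√(a_t³/μ) = 91083 s.
Target angular speed ω₂ = √(μ/r₂³) = 1.4204×10^-5 rad/s.
Angle swept by the target during transfer: ω₂·t = 1.2937 rad = 74.12°.
The probe traverses 180° on the transfer ellipse, so the target must lead by 180° − 74.12° = 106°.

φ = 106°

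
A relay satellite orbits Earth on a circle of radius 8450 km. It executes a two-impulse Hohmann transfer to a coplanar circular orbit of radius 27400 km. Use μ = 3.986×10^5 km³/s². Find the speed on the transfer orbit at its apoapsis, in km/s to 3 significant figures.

Transfer-ellipse semi-major axis a_t = (r₁ + r₂)/2 = (8450 + 27400)/2 = 17925 km.
At apoapsis, r = 27400 km.
From the vis-viva equation, v = √[μ(2/r − 1/a_t)] = 2.619 km/s.

v = 2.62 km/s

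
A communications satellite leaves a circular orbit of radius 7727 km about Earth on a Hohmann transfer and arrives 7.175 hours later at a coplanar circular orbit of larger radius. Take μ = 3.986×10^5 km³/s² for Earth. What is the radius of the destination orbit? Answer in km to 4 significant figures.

r₂ = 52230 km

Transfer time t = 7.175 hours = 25830 s, and t = π√(a_t³/μ).
So a_t = (μ t²/π²)^(1/3) = (3.986×10^5 × (25830)² / π²)^(1/3) = 29980 km.
Since a_t = (r₁ + r₂)/2, r₂ = 2a_t − r₁ = 2×29980 − 7727 = 52233 km.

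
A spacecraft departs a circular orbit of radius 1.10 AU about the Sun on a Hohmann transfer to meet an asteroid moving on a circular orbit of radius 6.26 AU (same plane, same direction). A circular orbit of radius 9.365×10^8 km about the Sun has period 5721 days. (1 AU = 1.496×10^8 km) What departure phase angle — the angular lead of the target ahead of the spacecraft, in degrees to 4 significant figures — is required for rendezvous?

From Kepler's third law T² = 4π²r³/μ at r = 9.365×10^8 km, T = 5721 days = 5721 × 86400 s = 4.942944×10^8 s: μ = 4π²r³/T² = 1.32712×10^11 km³/s².
In km: r₁ = 1.10 × 1.496×10^8 = 1.6456×10^8 km; r₂ = 6.26 × 1.496×10^8 = 9.36496×10^8 km.
Transfer-ellipse semi-major axis a_t = (r₁ + r₂)/2 = (1.6456×10^8 + 9.36496×10^8)/2 = 5.50528×10^8 km.
The half-period of the transfer ellipse is t = π√(a_t³/μ) = 1.114×10^8 s.
Target angular speed ω₂ = √(μ/r₂³) = 1.271×10^-8 rad/s.
Angle swept by the target during transfer: ω₂·t = 1.416 rad = 81.13°.
The spacecraft traverses 180° on the transfer ellipse, so the target must lead by 180° − 81.13° = 98.87°.

φ = 98.87°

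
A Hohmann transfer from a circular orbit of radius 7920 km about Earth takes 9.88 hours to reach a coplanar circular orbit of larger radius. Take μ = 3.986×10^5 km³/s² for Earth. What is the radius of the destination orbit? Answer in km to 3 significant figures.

r₂ = 66300 km

Transfer time t = 9.88 hours = 35568 s, and t = π√(a_t³/μ).
So a_t = (μ t²/π²)^(1/3) = (3.986×10^5 × (35568)² / π²)^(1/3) = 37107 km.
Since a_t = (r₁ + r₂)/2, r₂ = 2a_t − r₁ = 2×37107 − 7920 = 66294 km.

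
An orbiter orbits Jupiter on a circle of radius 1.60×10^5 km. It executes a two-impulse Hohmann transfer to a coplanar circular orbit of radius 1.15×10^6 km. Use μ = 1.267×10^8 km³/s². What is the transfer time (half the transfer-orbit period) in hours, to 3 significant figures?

Transfer-ellipse semi-major axis a_t = (r₁ + r₂)/2 = (1.600×10^5 + 1.150×10^6)/2 = 6.550×10^5 km.
Transfer time t = π√(a_t³/μ) = π√((6.550×10^5)³ / 1.267×10^8) = 1.480×10^5 s.
Converting: 1.480×10^5 s ÷ 3600 s/hour = 41.1 hours.

t = 41.1 hours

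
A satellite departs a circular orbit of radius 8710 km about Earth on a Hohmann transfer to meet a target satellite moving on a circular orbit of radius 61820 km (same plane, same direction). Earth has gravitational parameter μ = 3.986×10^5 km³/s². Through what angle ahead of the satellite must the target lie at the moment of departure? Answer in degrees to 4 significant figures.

Transfer-ellipse semi-major axis a_t = (r₁ + r₂)/2 = (8710 + 61820)/2 = 35265 km.
Transfer time t = π√(a_t³/μ) = 32953 s.
Target angular speed ω₂ = √(μ/r₂³) = 4.1075×10^-5 rad/s.
Angle swept by the target during transfer: ω₂·t = 1.35354 rad = 77.552°.
Arrival is 180° from departure on the ellipse, so φ = 180° − 77.552° = 102.4°.

φ = 102.4°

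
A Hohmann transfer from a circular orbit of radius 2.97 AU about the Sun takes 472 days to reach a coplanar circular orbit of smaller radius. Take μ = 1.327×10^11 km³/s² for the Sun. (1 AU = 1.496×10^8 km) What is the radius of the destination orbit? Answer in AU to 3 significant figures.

r₂ = 0.796 AU

In km: r₁ = 2.97 × 1.496×10^8 = 4.44312×10^8 km.
Transfer time t = 472 days = 4.07808×10^7 s, and t = π√(a_t³/μ).
So a_t = (μ t²/π²)^(1/3) = (1.327×10^11 × (4.07808×10^7)² / π²)^(1/3) = 2.8173×10^8 km.
Since a_t = (r₁ + r₂)/2, r₂ = 2a_t − r₁ = 2×2.8173×10^8 − 4.44312×10^8 = 1.19148×10^8 km.
In AU: r₂ = 1.19148×10^8 / 1.496×10^8 = 0.796 AU.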